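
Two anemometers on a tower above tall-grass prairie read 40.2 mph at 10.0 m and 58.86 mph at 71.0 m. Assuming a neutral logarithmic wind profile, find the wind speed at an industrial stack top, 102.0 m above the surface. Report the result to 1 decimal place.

Log law: V ∝ ln(z/z₀). From the pair, with r = V₁/V₂ = 0.68298,
ln z₀ = (ln z₁ − r·ln z₂)/(1 − r) = (2.3026 − 0.68298×4.2627)/0.31702 = -1.9201 → z₀ = 0.1466 m
V₃ = V₁ · ln(z₃/z₀)/ln(z₁/z₀) = 40.2 × 6.5451/4.2227 = 62.3090 mph

62.3 mph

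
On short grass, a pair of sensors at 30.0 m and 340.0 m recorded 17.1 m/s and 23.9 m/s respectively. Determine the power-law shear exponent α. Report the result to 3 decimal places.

α ≈ 0.138

Power law: V₂/V₁ = (z₂/z₁)^α ⇒ α = ln(V₂/V₁) / ln(z₂/z₁)
α = ln(23.9/17.1) / ln(340.0/30.0) = ln(1.3977) / ln(11.3333)
  = 0.33480 / 2.42775 = 0.13791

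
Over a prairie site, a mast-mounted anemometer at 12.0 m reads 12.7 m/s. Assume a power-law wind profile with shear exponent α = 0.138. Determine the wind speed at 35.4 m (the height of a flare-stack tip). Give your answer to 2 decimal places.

Power-law profile: V₂ = V₁ · (z₂/z₁)^α
V₂ = 12.7 × (35.4/12.0)^0.138 = 12.7 × (2.9500)^0.138
    = 12.7 × 1.1610 = 14.7448 m/s

14.74 m/s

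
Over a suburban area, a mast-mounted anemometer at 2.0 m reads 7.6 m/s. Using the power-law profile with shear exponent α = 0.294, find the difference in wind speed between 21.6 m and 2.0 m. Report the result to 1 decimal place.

Power law: V₂ = V₁ · (z₂/z₁)^α = 7.6 × (10.8000)^0.294 = 15.2982 m/s
ΔV = 15.2982 − 7.6 = 7.6982 m/s

7.7 m/s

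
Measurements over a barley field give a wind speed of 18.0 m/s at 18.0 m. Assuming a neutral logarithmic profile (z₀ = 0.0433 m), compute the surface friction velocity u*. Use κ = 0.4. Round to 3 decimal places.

Log law: V(z) = (u*/κ) · ln(z/z₀) ⇒ u* = κ · V / ln(z/z₀)
u* = 0.4 × 18.0 / ln(18.0/0.0433) = 0.4 × 18.0 / 6.0300
   = 7.2000 / 6.0300 = 1.1940 m/s

u* ≈ 1.194 m/s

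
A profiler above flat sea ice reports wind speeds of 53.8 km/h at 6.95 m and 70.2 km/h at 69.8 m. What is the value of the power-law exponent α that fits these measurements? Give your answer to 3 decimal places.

α ≈ 0.115

Power law: V₂/V₁ = (z₂/z₁)^α ⇒ α = ln(V₂/V₁) / ln(z₂/z₁)
α = ln(70.2/53.8) / ln(69.8/6.95) = ln(1.3048) / ln(10.0432)
  = 0.26607 / 2.30689 = 0.11534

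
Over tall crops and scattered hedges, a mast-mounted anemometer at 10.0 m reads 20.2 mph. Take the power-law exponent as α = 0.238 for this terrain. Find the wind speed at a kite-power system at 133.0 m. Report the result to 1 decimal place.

37.4 mph

Power-law profile: V₂ = V₁ · (z₂/z₁)^α
V₂ = 20.2 × (133.0/10.0)^0.238 = 20.2 × (13.3000)^0.238
    = 20.2 × 1.8513 = 37.3963 mph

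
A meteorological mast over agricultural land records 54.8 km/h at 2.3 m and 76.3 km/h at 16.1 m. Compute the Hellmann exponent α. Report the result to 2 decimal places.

Power law: V₂/V₁ = (z₂/z₁)^α ⇒ α = ln(V₂/V₁) / ln(z₂/z₁)
α = ln(76.3/54.8) / ln(16.1/2.3) = ln(1.3923) / ln(7.0000)
  = 0.33098 / 1.94591 = 0.17009

α ≈ 0.17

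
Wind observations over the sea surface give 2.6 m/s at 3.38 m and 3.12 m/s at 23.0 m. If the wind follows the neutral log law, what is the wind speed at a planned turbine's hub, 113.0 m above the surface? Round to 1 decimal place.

3.6 m/s

Log law: V ∝ ln(z/z₀). From the pair, with r = V₁/V₂ = 0.83333,
ln z₀ = (ln z₁ − r·ln z₂)/(1 − r) = (1.2179 − 0.83333×3.1355)/0.16667 = -8.3702 → z₀ = 0.0002317 m
V₃ = V₁ · ln(z₃/z₀)/ln(z₁/z₀) = 2.6 × 13.0976/9.5881 = 3.5517 m/s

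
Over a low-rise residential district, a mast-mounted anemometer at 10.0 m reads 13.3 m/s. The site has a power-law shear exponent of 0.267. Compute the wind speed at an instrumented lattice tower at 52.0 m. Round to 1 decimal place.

Power-law profile: V₂ = V₁ · (z₂/z₁)^α
V₂ = 13.3 × (52.0/10.0)^0.267 = 13.3 × (5.2000)^0.267
    = 13.3 × 1.5530 = 20.6550 m/s

20.7 m/s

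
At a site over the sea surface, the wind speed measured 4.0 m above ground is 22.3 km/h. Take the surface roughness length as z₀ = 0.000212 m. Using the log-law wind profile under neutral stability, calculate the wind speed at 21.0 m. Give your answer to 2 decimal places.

26.06 km/h

Log law: V(z) ∝ ln(z/z₀), so V₂/V₁ = ln(z₂/z₀) / ln(z₁/z₀).
ln(21.0/0.000212) = 11.5034, ln(4.0/0.000212) = 9.8452
V₂ = 22.3 × 11.5034/9.8452 = 22.3 × 1.1684 = 26.0560 km/h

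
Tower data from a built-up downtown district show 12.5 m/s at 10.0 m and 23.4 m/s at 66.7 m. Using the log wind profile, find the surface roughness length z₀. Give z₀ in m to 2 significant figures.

z₀ ≈ 1.1 m

Log law: V(z) ∝ ln(z/z₀). With r = V₁/V₂ = 12.5/23.4 = 0.53419,
r · ln(z₂/z₀) = ln(z₁/z₀) ⇒ ln z₀ = (ln z₁ − r·ln z₂)/(1 − r)
ln z₀ = (2.30259 − 0.53419×4.20020) / 0.46581 = 0.1264
z₀ = exp(0.1264) = 1.135 m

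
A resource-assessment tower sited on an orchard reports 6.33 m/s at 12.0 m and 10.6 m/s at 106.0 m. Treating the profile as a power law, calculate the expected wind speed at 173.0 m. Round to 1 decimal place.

First find α: α = ln(V₂/V₁)/ln(z₂/z₁) = ln(10.6/6.33)/ln(106.0/12.0) = 0.51555/2.17853 = 0.2367
Extrapolate from 106.0 m to 173.0 m: V₃ = 10.6 × (173.0/106.0)^0.2367 = 10.6 × 1.1229 = 11.9029 m/s

11.9 m/s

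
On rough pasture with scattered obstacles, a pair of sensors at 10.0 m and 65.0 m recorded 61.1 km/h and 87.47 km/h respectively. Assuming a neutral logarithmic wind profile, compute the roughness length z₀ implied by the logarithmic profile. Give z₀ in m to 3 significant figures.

Log law: V(z) ∝ ln(z/z₀). With r = V₁/V₂ = 61.1/87.47 = 0.69853,
r · ln(z₂/z₀) = ln(z₁/z₀) ⇒ ln z₀ = (ln z₁ − r·ln z₂)/(1 − r)
ln z₀ = (2.30259 − 0.69853×4.17439) / 0.30147 = -2.0344
z₀ = exp(-2.0344) = 0.1308 m

z₀ ≈ 0.131 m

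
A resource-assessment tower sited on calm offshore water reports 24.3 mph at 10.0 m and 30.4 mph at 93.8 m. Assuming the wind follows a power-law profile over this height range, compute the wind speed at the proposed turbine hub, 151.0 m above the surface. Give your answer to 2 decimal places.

First find α: α = ln(V₂/V₁)/ln(z₂/z₁) = ln(30.4/24.3)/ln(93.8/10.0) = 0.22397/2.23858 = 0.1000
Extrapolate from 93.8 m to 151.0 m: V₃ = 30.4 × (151.0/93.8)^0.1000 = 30.4 × 1.0488 = 31.8831 mph

31.88 mph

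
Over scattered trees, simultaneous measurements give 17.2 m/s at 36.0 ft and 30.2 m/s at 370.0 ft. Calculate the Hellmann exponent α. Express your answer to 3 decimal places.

α ≈ 0.242

Power law: V₂/V₁ = (z₂/z₁)^α ⇒ α = ln(V₂/V₁) / ln(z₂/z₁)
α = ln(30.2/17.2) / ln(370.0/36.0) = ln(1.7558) / ln(10.2778)
  = 0.56293 / 2.32998 = 0.24160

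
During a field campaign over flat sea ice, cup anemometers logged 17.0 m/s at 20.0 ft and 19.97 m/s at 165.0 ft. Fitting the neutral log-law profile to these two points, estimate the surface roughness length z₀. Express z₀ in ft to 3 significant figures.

z₀ ≈ 0.000114 ft

Log law: V(z) ∝ ln(z/z₀). With r = V₁/V₂ = 17.0/19.97 = 0.85128,
r · ln(z₂/z₀) = ln(z₁/z₀) ⇒ ln z₀ = (ln z₁ − r·ln z₂)/(1 − r)
ln z₀ = (2.99573 − 0.85128×5.10595) / 0.14872 = -9.0829
z₀ = exp(-9.0829) = 0.0001136 ft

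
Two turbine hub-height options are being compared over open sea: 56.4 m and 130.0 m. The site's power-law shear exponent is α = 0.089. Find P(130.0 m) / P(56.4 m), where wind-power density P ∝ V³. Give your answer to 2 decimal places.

1.25

Speed ratio: V_B/V_A = (z_B/z_A)^α = (130.0/56.4)^0.089 = (2.3050)^0.089 = 1.07715
Power-density ratio: P_B/P_A = (V_B/V_A)³ = (1.07715)³ = 1.24977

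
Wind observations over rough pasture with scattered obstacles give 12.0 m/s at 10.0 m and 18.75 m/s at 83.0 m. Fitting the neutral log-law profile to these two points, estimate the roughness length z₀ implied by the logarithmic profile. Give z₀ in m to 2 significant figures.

z₀ ≈ 0.23 m

Log law: V(z) ∝ ln(z/z₀). With r = V₁/V₂ = 12.0/18.75 = 0.64000,
r · ln(z₂/z₀) = ln(z₁/z₀) ⇒ ln z₀ = (ln z₁ − r·ln z₂)/(1 − r)
ln z₀ = (2.30259 − 0.64000×4.41884) / 0.36000 = -1.4596
z₀ = exp(-1.4596) = 0.2323 m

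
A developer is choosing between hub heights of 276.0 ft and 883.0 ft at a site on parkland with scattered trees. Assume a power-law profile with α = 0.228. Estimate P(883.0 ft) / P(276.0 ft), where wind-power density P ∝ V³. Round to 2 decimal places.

2.22

Speed ratio: V_B/V_A = (z_B/z_A)^α = (883.0/276.0)^0.228 = (3.1993)^0.228 = 1.30362
Power-density ratio: P_B/P_A = (V_B/V_A)³ = (1.30362)³ = 2.21542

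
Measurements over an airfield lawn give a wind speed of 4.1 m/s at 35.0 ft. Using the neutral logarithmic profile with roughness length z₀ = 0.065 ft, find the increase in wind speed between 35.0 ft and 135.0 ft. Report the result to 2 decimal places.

Log law: V₂ = V₁ · ln(z₂/z₀)/ln(z₁/z₀) = 4.1 × 7.6386/6.2887 = 4.9801 m/s
ΔV = 4.9801 − 4.1 = 0.8801 m/s

0.88 m/s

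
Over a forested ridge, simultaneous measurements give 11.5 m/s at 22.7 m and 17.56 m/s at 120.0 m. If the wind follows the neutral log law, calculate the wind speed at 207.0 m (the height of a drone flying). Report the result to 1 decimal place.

Log law: V ∝ ln(z/z₀). From the pair, with r = V₁/V₂ = 0.65490,
ln z₀ = (ln z₁ − r·ln z₂)/(1 − r) = (3.1224 − 0.65490×4.7875)/0.34510 = -0.0375 → z₀ = 0.9632 m
V₃ = V₁ · ln(z₃/z₀)/ln(z₁/z₀) = 11.5 × 5.3702/3.1599 = 19.5443 m/s

19.5 m/s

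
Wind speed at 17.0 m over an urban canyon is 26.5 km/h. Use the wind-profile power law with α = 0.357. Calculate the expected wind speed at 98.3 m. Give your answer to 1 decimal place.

49.6 km/h

Power-law profile: V₂ = V₁ · (z₂/z₁)^α
V₂ = 26.5 × (98.3/17.0)^0.357 = 26.5 × (5.7824)^0.357
    = 26.5 × 1.8710 = 49.5812 km/h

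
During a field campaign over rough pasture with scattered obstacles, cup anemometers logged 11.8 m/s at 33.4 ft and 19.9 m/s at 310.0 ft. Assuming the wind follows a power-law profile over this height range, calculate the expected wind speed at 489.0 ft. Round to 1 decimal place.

First find α: α = ln(V₂/V₁)/ln(z₂/z₁) = ln(19.9/11.8)/ln(310.0/33.4) = 0.52262/2.22802 = 0.2346
Extrapolate from 310.0 ft to 489.0 ft: V₃ = 19.9 × (489.0/310.0)^0.2346 = 19.9 × 1.1128 = 22.1455 m/s

22.1 m/s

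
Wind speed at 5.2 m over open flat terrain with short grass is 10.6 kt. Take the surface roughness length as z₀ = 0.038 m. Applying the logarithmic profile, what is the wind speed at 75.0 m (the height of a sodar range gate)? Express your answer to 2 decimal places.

Log law: V(z) ∝ ln(z/z₀), so V₂/V₁ = ln(z₂/z₀) / ln(z₁/z₀).
ln(75.0/0.038) = 7.5877, ln(5.2/0.038) = 4.9188
V₂ = 10.6 × 7.5877/4.9188 = 10.6 × 1.5426 = 16.3513 kt

16.35 kt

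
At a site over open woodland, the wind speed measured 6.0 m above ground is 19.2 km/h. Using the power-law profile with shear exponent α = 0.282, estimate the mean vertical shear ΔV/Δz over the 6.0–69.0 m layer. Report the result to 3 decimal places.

0.302 km/h/m

Power law: V₂ = V₁ · (z₂/z₁)^α = 19.2 × (11.5000)^0.282 = 38.2312 km/h
ΔV/Δz = (38.2312 − 19.2)/(69.0 − 6.0) = 19.0312/63.0000 = 0.30208 km/h/m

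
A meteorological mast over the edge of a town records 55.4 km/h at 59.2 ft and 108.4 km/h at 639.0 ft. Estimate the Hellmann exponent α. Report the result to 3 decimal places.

α ≈ 0.282

Power law: V₂/V₁ = (z₂/z₁)^α ⇒ α = ln(V₂/V₁) / ln(z₂/z₁)
α = ln(108.4/55.4) / ln(639.0/59.2) = ln(1.9567) / ln(10.7939)
  = 0.67125 / 2.37898 = 0.28216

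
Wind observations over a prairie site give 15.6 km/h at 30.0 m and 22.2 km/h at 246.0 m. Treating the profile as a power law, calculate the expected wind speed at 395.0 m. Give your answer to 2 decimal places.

First find α: α = ln(V₂/V₁)/ln(z₂/z₁) = ln(22.2/15.6)/ln(246.0/30.0) = 0.35282/2.10413 = 0.1677
Extrapolate from 246.0 m to 395.0 m: V₃ = 22.2 × (395.0/246.0)^0.1677 = 22.2 × 1.0826 = 24.0347 km/h

24.03 km/h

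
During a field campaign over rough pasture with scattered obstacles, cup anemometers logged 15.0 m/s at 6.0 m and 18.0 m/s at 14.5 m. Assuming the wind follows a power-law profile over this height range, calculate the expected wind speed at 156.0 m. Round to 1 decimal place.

29.4 m/s

First find α: α = ln(V₂/V₁)/ln(z₂/z₁) = ln(18.0/15.0)/ln(14.5/6.0) = 0.18232/0.88239 = 0.2066
Extrapolate from 14.5 m to 156.0 m: V₃ = 18.0 × (156.0/14.5)^0.2066 = 18.0 × 1.6337 = 29.4074 m/s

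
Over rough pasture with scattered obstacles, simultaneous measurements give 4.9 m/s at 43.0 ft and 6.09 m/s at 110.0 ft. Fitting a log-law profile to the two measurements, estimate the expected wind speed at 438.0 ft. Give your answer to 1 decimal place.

7.8 m/s

Log law: V ∝ ln(z/z₀). From the pair, with r = V₁/V₂ = 0.80460,
ln z₀ = (ln z₁ − r·ln z₂)/(1 − r) = (3.7612 − 0.80460×4.7005)/0.19540 = -0.1064 → z₀ = 0.8990 ft
V₃ = V₁ · ln(z₃/z₀)/ln(z₁/z₀) = 4.9 × 6.1886/3.8676 = 7.8406 m/s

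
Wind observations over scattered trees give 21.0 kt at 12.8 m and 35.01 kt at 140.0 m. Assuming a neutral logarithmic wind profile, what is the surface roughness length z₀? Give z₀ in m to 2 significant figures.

Log law: V(z) ∝ ln(z/z₀). With r = V₁/V₂ = 21.0/35.01 = 0.59983,
r · ln(z₂/z₀) = ln(z₁/z₀) ⇒ ln z₀ = (ln z₁ − r·ln z₂)/(1 − r)
ln z₀ = (2.54945 − 0.59983×4.94164) / 0.40017 = -1.0363
z₀ = exp(-1.0363) = 0.3548 m

z₀ ≈ 0.35 m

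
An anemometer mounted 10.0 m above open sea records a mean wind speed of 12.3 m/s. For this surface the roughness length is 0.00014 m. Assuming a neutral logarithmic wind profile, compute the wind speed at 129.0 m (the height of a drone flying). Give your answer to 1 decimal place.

15.1 m/s

Log law: V(z) ∝ ln(z/z₀), so V₂/V₁ = ln(z₂/z₀) / ln(z₁/z₀).
ln(129.0/0.00014) = 13.7337, ln(10.0/0.00014) = 11.1765
V₂ = 12.3 × 13.7337/11.1765 = 12.3 × 1.2288 = 15.1143 m/s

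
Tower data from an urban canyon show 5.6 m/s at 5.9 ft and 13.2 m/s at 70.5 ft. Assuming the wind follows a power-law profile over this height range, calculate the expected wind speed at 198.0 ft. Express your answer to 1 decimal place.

18.9 m/s

First find α: α = ln(V₂/V₁)/ln(z₂/z₁) = ln(13.2/5.6)/ln(70.5/5.9) = 0.85745/2.48066 = 0.3457
Extrapolate from 70.5 ft to 198.0 ft: V₃ = 13.2 × (198.0/70.5)^0.3457 = 13.2 × 1.4290 = 18.8622 m/s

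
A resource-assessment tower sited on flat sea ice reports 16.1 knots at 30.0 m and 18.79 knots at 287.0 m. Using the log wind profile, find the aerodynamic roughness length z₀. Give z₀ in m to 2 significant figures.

Log law: V(z) ∝ ln(z/z₀). With r = V₁/V₂ = 16.1/18.79 = 0.85684,
r · ln(z₂/z₀) = ln(z₁/z₀) ⇒ ln z₀ = (ln z₁ − r·ln z₂)/(1 − r)
ln z₀ = (3.40120 − 0.85684×5.65948) / 0.14316 = -10.1149
z₀ = exp(-10.1149) = 0.00004047 m

z₀ ≈ 0.000040 m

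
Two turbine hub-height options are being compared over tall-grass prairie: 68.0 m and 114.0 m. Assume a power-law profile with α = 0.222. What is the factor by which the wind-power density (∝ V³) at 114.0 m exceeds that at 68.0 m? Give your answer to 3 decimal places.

Speed ratio: V_B/V_A = (z_B/z_A)^α = (114.0/68.0)^0.222 = (1.6765)^0.222 = 1.12154
Power-density ratio: P_B/P_A = (V_B/V_A)³ = (1.12154)³ = 1.41074

1.411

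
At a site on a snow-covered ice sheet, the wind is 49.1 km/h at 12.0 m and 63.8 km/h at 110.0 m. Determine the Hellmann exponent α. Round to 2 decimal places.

α ≈ 0.12

Power law: V₂/V₁ = (z₂/z₁)^α ⇒ α = ln(V₂/V₁) / ln(z₂/z₁)
α = ln(63.8/49.1) / ln(110.0/12.0) = ln(1.2994) / ln(9.1667)
  = 0.26189 / 2.21557 = 0.11821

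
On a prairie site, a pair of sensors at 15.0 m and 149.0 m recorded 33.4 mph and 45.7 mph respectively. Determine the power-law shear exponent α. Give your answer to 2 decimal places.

α ≈ 0.14

Power law: V₂/V₁ = (z₂/z₁)^α ⇒ α = ln(V₂/V₁) / ln(z₂/z₁)
α = ln(45.7/33.4) / ln(149.0/15.0) = ln(1.3683) / ln(9.9333)
  = 0.31354 / 2.29590 = 0.13657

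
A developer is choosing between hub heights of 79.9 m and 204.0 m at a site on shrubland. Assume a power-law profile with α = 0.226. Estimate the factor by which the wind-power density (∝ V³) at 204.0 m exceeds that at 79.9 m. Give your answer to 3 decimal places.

Speed ratio: V_B/V_A = (z_B/z_A)^α = (204.0/79.9)^0.226 = (2.5532)^0.226 = 1.23595
Power-density ratio: P_B/P_A = (V_B/V_A)³ = (1.23595)³ = 1.88800

1.888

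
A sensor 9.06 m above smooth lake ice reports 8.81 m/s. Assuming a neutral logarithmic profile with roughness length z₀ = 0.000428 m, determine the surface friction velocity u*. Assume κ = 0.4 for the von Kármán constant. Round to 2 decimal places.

Log law: V(z) = (u*/κ) · ln(z/z₀) ⇒ u* = κ · V / ln(z/z₀)
u* = 0.4 × 8.81 / ln(9.06/0.000428) = 0.4 × 8.81 / 9.9603
   = 3.5240 / 9.9603 = 0.3538 m/s

u* ≈ 0.35 m/s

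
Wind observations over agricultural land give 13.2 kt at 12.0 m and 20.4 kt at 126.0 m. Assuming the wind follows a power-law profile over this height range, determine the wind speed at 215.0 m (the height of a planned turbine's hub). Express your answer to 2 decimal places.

22.52 kt

First find α: α = ln(V₂/V₁)/ln(z₂/z₁) = ln(20.4/13.2)/ln(126.0/12.0) = 0.43532/2.35138 = 0.1851
Extrapolate from 126.0 m to 215.0 m: V₃ = 20.4 × (215.0/126.0)^0.1851 = 20.4 × 1.1040 = 22.5213 kt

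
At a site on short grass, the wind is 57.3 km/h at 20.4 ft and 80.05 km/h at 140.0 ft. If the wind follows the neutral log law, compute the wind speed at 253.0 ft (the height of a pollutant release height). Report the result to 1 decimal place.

87.0 km/h

Log law: V ∝ ln(z/z₀). From the pair, with r = V₁/V₂ = 0.71580,
ln z₀ = (ln z₁ − r·ln z₂)/(1 − r) = (3.0155 − 0.71580×4.9416)/0.28420 = -1.8357 → z₀ = 0.1595 ft
V₃ = V₁ · ln(z₃/z₀)/ln(z₁/z₀) = 57.3 × 7.3691/4.8513 = 87.0394 km/h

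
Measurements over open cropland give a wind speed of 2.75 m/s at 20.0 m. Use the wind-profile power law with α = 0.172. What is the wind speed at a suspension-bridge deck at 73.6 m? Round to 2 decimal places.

Power-law profile: V₂ = V₁ · (z₂/z₁)^α
V₂ = 2.75 × (73.6/20.0)^0.172 = 2.75 × (3.6800)^0.172
    = 2.75 × 1.2512 = 3.4408 m/s

3.44 m/s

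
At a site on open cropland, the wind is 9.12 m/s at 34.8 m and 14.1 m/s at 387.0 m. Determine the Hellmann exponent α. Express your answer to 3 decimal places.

Power law: V₂/V₁ = (z₂/z₁)^α ⇒ α = ln(V₂/V₁) / ln(z₂/z₁)
α = ln(14.1/9.12) / ln(387.0/34.8) = ln(1.5461) / ln(11.1207)
  = 0.43570 / 2.40881 = 0.18088

α ≈ 0.181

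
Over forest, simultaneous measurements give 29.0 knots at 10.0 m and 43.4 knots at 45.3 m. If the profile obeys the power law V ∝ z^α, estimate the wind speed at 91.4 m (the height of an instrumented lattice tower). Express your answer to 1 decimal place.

52.3 knots

First find α: α = ln(V₂/V₁)/ln(z₂/z₁) = ln(43.4/29.0)/ln(45.3/10.0) = 0.40316/1.51072 = 0.2669
Extrapolate from 45.3 m to 91.4 m: V₃ = 43.4 × (91.4/45.3)^0.2669 = 43.4 × 1.2060 = 52.3412 knots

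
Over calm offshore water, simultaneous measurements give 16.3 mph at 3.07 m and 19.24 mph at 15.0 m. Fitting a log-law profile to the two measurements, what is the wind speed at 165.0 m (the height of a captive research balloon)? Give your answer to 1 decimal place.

Log law: V ∝ ln(z/z₀). From the pair, with r = V₁/V₂ = 0.84719,
ln z₀ = (ln z₁ − r·ln z₂)/(1 − r) = (1.1217 − 0.84719×2.7081)/0.15281 = -7.6735 → z₀ = 0.0004650 m
V₃ = V₁ · ln(z₃/z₀)/ln(z₁/z₀) = 16.3 × 12.7795/8.7952 = 23.6840 mph

23.7 mph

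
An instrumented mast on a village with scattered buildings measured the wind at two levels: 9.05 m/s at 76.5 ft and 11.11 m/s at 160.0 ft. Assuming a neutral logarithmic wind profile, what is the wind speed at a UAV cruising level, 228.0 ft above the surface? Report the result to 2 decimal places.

Log law: V ∝ ln(z/z₀). From the pair, with r = V₁/V₂ = 0.81458,
ln z₀ = (ln z₁ − r·ln z₂)/(1 − r) = (4.3373 − 0.81458×5.0752)/0.18542 = 1.0956 → z₀ = 2.991 ft
V₃ = V₁ · ln(z₃/z₀)/ln(z₁/z₀) = 9.05 × 4.3337/3.2417 = 12.0988 m/s

12.10 m/s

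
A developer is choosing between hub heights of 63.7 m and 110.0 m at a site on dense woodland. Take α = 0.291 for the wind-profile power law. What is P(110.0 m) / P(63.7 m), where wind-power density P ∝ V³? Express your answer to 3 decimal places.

1.611

Speed ratio: V_B/V_A = (z_B/z_A)^α = (110.0/63.7)^0.291 = (1.7268)^0.291 = 1.17231
Power-density ratio: P_B/P_A = (V_B/V_A)³ = (1.17231)³ = 1.61110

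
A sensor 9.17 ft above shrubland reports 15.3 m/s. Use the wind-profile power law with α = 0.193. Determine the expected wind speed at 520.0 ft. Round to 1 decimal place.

33.4 m/s

Power-law profile: V₂ = V₁ · (z₂/z₁)^α
V₂ = 15.3 × (520.0/9.17)^0.193 = 15.3 × (56.7067)^0.193
    = 15.3 × 2.1800 = 33.3536 m/s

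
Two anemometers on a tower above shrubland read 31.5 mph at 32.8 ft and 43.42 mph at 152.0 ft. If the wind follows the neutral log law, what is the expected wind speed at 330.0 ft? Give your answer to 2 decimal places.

49.45 mph

Log law: V ∝ ln(z/z₀). From the pair, with r = V₁/V₂ = 0.72547,
ln z₀ = (ln z₁ − r·ln z₂)/(1 − r) = (3.4904 − 0.72547×5.0239)/0.27453 = -0.5619 → z₀ = 0.5701 ft
V₃ = V₁ · ln(z₃/z₀)/ln(z₁/z₀) = 31.5 × 6.3610/4.0523 = 49.4460 mph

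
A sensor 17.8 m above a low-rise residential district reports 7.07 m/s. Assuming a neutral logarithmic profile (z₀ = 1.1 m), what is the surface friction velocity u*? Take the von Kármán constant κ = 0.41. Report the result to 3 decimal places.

Log law: V(z) = (u*/κ) · ln(z/z₀) ⇒ u* = κ · V / ln(z/z₀)
u* = 0.41 × 7.07 / ln(17.8/1.1) = 0.41 × 7.07 / 2.7839
   = 2.8987 / 2.7839 = 1.0412 m/s

u* ≈ 1.041 m/s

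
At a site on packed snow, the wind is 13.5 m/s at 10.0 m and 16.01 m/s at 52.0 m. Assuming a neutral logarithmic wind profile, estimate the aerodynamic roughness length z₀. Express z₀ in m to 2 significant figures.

z₀ ≈ 0.0014 m

Log law: V(z) ∝ ln(z/z₀). With r = V₁/V₂ = 13.5/16.01 = 0.84322,
r · ln(z₂/z₀) = ln(z₁/z₀) ⇒ ln z₀ = (ln z₁ − r·ln z₂)/(1 − r)
ln z₀ = (2.30259 − 0.84322×3.95124) / 0.15678 = -6.5647
z₀ = exp(-6.5647) = 0.001409 m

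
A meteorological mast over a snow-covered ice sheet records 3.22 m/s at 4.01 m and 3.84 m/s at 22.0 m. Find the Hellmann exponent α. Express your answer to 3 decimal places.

α ≈ 0.103

Power law: V₂/V₁ = (z₂/z₁)^α ⇒ α = ln(V₂/V₁) / ln(z₂/z₁)
α = ln(3.84/3.22) / ln(22.0/4.01) = ln(1.1925) / ln(5.4863)
  = 0.17609 / 1.70225 = 0.10345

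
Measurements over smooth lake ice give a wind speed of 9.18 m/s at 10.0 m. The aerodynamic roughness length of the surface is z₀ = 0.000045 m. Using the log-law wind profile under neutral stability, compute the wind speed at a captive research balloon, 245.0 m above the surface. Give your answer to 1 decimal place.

11.6 m/s

Log law: V(z) ∝ ln(z/z₀), so V₂/V₁ = ln(z₂/z₀) / ln(z₁/z₀).
ln(245.0/0.000045) = 15.5101, ln(10.0/0.000045) = 12.3114
V₂ = 9.18 × 15.5101/12.3114 = 9.18 × 1.2598 = 11.5651 m/s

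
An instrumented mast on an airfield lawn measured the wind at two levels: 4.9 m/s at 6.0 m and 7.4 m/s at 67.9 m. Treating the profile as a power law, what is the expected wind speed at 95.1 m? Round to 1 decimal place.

7.8 m/s

First find α: α = ln(V₂/V₁)/ln(z₂/z₁) = ln(7.4/4.9)/ln(67.9/6.0) = 0.41224/2.42628 = 0.1699
Extrapolate from 67.9 m to 95.1 m: V₃ = 7.4 × (95.1/67.9)^0.1699 = 7.4 × 1.0589 = 7.8359 m/s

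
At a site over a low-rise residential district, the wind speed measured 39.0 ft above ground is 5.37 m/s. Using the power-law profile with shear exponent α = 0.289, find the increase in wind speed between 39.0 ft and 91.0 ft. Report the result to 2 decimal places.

Power law: V₂ = V₁ · (z₂/z₁)^α = 5.37 × (2.3333)^0.289 = 6.8599 m/s
ΔV = 6.8599 − 5.37 = 1.4899 m/s

1.49 m/s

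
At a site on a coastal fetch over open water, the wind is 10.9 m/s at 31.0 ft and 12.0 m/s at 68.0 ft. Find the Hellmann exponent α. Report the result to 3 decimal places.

Power law: V₂/V₁ = (z₂/z₁)^α ⇒ α = ln(V₂/V₁) / ln(z₂/z₁)
α = ln(12.0/10.9) / ln(68.0/31.0) = ln(1.1009) / ln(2.1935)
  = 0.09614 / 0.78552 = 0.12240

α ≈ 0.122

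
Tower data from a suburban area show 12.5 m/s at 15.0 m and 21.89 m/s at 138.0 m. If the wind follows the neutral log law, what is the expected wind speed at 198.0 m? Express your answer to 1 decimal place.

Log law: V ∝ ln(z/z₀). From the pair, with r = V₁/V₂ = 0.57104,
ln z₀ = (ln z₁ − r·ln z₂)/(1 − r) = (2.7081 − 0.57104×4.9273)/0.42896 = -0.2462 → z₀ = 0.7818 m
V₃ = V₁ · ln(z₃/z₀)/ln(z₁/z₀) = 12.5 × 5.5344/2.9542 = 23.4175 m/s

23.4 m/s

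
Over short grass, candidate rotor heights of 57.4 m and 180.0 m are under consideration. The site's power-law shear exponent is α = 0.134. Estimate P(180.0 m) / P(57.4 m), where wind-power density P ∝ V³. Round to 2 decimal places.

1.58

Speed ratio: V_B/V_A = (z_B/z_A)^α = (180.0/57.4)^0.134 = (3.1359)^0.134 = 1.16550
Power-density ratio: P_B/P_A = (V_B/V_A)³ = (1.16550)³ = 1.58320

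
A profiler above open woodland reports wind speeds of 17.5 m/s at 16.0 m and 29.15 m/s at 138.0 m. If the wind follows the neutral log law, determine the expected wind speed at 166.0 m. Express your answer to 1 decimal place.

Log law: V ∝ ln(z/z₀). From the pair, with r = V₁/V₂ = 0.60034,
ln z₀ = (ln z₁ − r·ln z₂)/(1 − r) = (2.7726 − 0.60034×4.9273)/0.39966 = -0.4640 → z₀ = 0.6287 m
V₃ = V₁ · ln(z₃/z₀)/ln(z₁/z₀) = 17.5 × 5.5760/3.2366 = 30.1488 m/s

30.1 m/s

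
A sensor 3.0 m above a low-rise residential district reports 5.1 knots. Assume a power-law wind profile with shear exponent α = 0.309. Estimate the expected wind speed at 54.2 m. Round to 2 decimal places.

Power-law profile: V₂ = V₁ · (z₂/z₁)^α
V₂ = 5.1 × (54.2/3.0)^0.309 = 5.1 × (18.0667)^0.309
    = 5.1 × 2.4455 = 12.4723 knots

12.47 knots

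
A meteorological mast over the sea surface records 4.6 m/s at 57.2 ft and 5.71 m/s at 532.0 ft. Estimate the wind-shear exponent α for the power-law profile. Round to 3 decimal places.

Power law: V₂/V₁ = (z₂/z₁)^α ⇒ α = ln(V₂/V₁) / ln(z₂/z₁)
α = ln(5.71/4.6) / ln(532.0/57.2) = ln(1.2413) / ln(9.3007)
  = 0.21616 / 2.23009 = 0.09693

α ≈ 0.097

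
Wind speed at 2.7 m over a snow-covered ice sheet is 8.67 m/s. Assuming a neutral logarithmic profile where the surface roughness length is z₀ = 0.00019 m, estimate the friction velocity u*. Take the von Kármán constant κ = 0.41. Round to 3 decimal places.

u* ≈ 0.372 m/s

Log law: V(z) = (u*/κ) · ln(z/z₀) ⇒ u* = κ · V / ln(z/z₀)
u* = 0.41 × 8.67 / ln(2.7/0.00019) = 0.41 × 8.67 / 9.5617
   = 3.5547 / 9.5617 = 0.3718 m/s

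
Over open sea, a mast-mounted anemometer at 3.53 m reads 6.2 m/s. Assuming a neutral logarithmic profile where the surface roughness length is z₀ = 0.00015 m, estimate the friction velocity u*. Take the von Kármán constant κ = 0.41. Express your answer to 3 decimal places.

u* ≈ 0.253 m/s

Log law: V(z) = (u*/κ) · ln(z/z₀) ⇒ u* = κ · V / ln(z/z₀)
u* = 0.41 × 6.2 / ln(3.53/0.00015) = 0.41 × 6.2 / 10.0662
   = 2.5420 / 10.0662 = 0.2525 m/s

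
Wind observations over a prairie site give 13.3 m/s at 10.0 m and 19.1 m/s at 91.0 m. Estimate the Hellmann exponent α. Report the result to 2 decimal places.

Power law: V₂/V₁ = (z₂/z₁)^α ⇒ α = ln(V₂/V₁) / ln(z₂/z₁)
α = ln(19.1/13.3) / ln(91.0/10.0) = ln(1.4361) / ln(9.1000)
  = 0.36192 / 2.20827 = 0.16389

α ≈ 0.16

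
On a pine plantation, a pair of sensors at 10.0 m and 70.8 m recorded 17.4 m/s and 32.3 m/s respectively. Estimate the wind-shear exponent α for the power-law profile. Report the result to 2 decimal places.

α ≈ 0.32

Power law: V₂/V₁ = (z₂/z₁)^α ⇒ α = ln(V₂/V₁) / ln(z₂/z₁)
α = ln(32.3/17.4) / ln(70.8/10.0) = ln(1.8563) / ln(7.0800)
  = 0.61860 / 1.95727 = 0.31605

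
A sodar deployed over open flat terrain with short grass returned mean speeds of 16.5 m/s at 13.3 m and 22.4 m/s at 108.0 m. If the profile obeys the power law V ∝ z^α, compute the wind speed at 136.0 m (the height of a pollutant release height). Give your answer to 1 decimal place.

23.2 m/s

First find α: α = ln(V₂/V₁)/ln(z₂/z₁) = ln(22.4/16.5)/ln(108.0/13.3) = 0.30570/2.09437 = 0.1460
Extrapolate from 108.0 m to 136.0 m: V₃ = 22.4 × (136.0/108.0)^0.1460 = 22.4 × 1.0342 = 23.1665 m/s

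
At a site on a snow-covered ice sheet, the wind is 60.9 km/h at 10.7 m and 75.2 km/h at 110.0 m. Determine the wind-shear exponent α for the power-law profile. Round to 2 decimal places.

Power law: V₂/V₁ = (z₂/z₁)^α ⇒ α = ln(V₂/V₁) / ln(z₂/z₁)
α = ln(75.2/60.9) / ln(110.0/10.7) = ln(1.2348) / ln(10.2804)
  = 0.21092 / 2.33024 = 0.09051

α ≈ 0.09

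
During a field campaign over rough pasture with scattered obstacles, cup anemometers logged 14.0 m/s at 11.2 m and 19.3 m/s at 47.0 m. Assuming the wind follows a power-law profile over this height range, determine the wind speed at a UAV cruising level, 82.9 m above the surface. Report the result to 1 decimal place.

First find α: α = ln(V₂/V₁)/ln(z₂/z₁) = ln(19.3/14.0)/ln(47.0/11.2) = 0.32105/1.43423 = 0.2238
Extrapolate from 47.0 m to 82.9 m: V₃ = 19.3 × (82.9/47.0)^0.2238 = 19.3 × 1.1355 = 21.9142 m/s

21.9 m/s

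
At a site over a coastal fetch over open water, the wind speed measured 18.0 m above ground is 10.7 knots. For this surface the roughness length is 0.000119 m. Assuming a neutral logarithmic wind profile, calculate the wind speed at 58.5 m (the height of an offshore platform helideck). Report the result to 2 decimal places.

Log law: V(z) ∝ ln(z/z₀), so V₂/V₁ = ln(z₂/z₀) / ln(z₁/z₀).
ln(58.5/0.000119) = 13.1054, ln(18.0/0.000119) = 11.9268
V₂ = 10.7 × 13.1054/11.9268 = 10.7 × 1.0988 = 11.7574 knots

11.76 knots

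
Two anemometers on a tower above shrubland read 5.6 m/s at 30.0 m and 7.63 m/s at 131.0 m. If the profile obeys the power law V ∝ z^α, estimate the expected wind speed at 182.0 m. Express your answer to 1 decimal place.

First find α: α = ln(V₂/V₁)/ln(z₂/z₁) = ln(7.63/5.6)/ln(131.0/30.0) = 0.30932/1.47400 = 0.2099
Extrapolate from 131.0 m to 182.0 m: V₃ = 7.63 × (182.0/131.0)^0.2099 = 7.63 × 1.0714 = 8.1751 m/s

8.2 m/s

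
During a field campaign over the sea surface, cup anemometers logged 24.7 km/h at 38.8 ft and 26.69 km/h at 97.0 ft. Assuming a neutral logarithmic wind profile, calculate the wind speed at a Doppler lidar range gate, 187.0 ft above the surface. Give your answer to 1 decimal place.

Log law: V ∝ ln(z/z₀). From the pair, with r = V₁/V₂ = 0.92544,
ln z₀ = (ln z₁ − r·ln z₂)/(1 − r) = (3.6584 − 0.92544×4.5747)/0.07456 = -7.7146 → z₀ = 0.0004462 ft
V₃ = V₁ · ln(z₃/z₀)/ln(z₁/z₀) = 24.7 × 12.9457/11.3731 = 28.1156 km/h

28.1 km/h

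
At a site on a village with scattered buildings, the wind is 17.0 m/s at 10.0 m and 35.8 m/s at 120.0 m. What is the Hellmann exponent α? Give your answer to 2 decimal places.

α ≈ 0.30

Power law: V₂/V₁ = (z₂/z₁)^α ⇒ α = ln(V₂/V₁) / ln(z₂/z₁)
α = ln(35.8/17.0) / ln(120.0/10.0) = ln(2.1059) / ln(12.0000)
  = 0.74473 / 2.48491 = 0.29970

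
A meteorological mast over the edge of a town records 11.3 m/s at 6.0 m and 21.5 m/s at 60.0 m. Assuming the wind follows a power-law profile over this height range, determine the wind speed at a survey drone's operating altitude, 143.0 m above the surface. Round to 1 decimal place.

27.4 m/s

First find α: α = ln(V₂/V₁)/ln(z₂/z₁) = ln(21.5/11.3)/ln(60.0/6.0) = 0.64325/2.30259 = 0.2794
Extrapolate from 60.0 m to 143.0 m: V₃ = 21.5 × (143.0/60.0)^0.2794 = 21.5 × 1.2746 = 27.4037 m/s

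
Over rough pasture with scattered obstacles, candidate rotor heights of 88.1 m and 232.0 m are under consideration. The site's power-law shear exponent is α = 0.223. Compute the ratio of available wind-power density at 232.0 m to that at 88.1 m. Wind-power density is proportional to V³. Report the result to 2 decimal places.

Speed ratio: V_B/V_A = (z_B/z_A)^α = (232.0/88.1)^0.223 = (2.6334)^0.223 = 1.24101
Power-density ratio: P_B/P_A = (V_B/V_A)³ = (1.24101)³ = 1.91127

1.91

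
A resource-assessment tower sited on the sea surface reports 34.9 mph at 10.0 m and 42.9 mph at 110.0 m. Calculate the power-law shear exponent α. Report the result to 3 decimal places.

α ≈ 0.086

Power law: V₂/V₁ = (z₂/z₁)^α ⇒ α = ln(V₂/V₁) / ln(z₂/z₁)
α = ln(42.9/34.9) / ln(110.0/10.0) = ln(1.2292) / ln(11.0000)
  = 0.20638 / 2.39790 = 0.08607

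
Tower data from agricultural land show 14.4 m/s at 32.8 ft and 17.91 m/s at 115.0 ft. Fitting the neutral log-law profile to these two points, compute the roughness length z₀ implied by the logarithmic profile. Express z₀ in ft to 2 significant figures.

z₀ ≈ 0.19 ft

Log law: V(z) ∝ ln(z/z₀). With r = V₁/V₂ = 14.4/17.91 = 0.80402,
r · ln(z₂/z₀) = ln(z₁/z₀) ⇒ ln z₀ = (ln z₁ − r·ln z₂)/(1 − r)
ln z₀ = (3.49043 − 0.80402×4.74493) / 0.19598 = -1.6563
z₀ = exp(-1.6563) = 0.1909 ft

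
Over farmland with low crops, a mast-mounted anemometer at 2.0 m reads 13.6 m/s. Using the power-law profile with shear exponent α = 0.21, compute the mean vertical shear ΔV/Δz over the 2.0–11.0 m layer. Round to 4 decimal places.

Power law: V₂ = V₁ · (z₂/z₁)^α = 13.6 × (5.5000)^0.21 = 19.4543 m/s
ΔV/Δz = (19.4543 − 13.6)/(11.0 − 2.0) = 5.8543/9.0000 = 0.65048 m/s/m

0.6505 m/s/m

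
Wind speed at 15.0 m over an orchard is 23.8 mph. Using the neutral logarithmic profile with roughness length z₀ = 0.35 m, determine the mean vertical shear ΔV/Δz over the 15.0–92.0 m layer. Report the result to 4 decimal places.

Log law: V₂ = V₁ · ln(z₂/z₀)/ln(z₁/z₀) = 23.8 × 5.5716/3.7579 = 35.2871 mph
ΔV/Δz = (35.2871 − 23.8)/(92.0 − 15.0) = 11.4871/77.0000 = 0.14918 mph/m

0.1492 mph/m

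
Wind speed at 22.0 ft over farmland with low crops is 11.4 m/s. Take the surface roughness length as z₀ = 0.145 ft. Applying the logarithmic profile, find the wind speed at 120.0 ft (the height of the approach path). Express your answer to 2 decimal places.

Log law: V(z) ∝ ln(z/z₀), so V₂/V₁ = ln(z₂/z₀) / ln(z₁/z₀).
ln(120.0/0.145) = 6.7185, ln(22.0/0.145) = 5.0221
V₂ = 11.4 × 6.7185/5.0221 = 11.4 × 1.3378 = 15.2509 m/s

15.25 m/s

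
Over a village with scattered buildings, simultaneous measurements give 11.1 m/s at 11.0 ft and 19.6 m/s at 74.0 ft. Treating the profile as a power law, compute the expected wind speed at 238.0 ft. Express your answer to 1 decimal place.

First find α: α = ln(V₂/V₁)/ln(z₂/z₁) = ln(19.6/11.1)/ln(74.0/11.0) = 0.56858/1.90617 = 0.2983
Extrapolate from 74.0 ft to 238.0 ft: V₃ = 19.6 × (238.0/74.0)^0.2983 = 19.6 × 1.4169 = 27.7709 m/s

27.8 m/s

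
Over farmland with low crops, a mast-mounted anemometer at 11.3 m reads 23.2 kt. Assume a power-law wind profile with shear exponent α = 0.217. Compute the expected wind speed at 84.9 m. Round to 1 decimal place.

Power-law profile: V₂ = V₁ · (z₂/z₁)^α
V₂ = 23.2 × (84.9/11.3)^0.217 = 23.2 × (7.5133)^0.217
    = 23.2 × 1.5490 = 35.9371 kt

35.9 kt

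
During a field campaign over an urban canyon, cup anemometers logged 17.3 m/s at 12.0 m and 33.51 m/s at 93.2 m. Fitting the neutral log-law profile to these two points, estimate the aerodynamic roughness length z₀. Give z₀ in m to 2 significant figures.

z₀ ≈ 1.3 m

Log law: V(z) ∝ ln(z/z₀). With r = V₁/V₂ = 17.3/33.51 = 0.51626,
r · ln(z₂/z₀) = ln(z₁/z₀) ⇒ ln z₀ = (ln z₁ − r·ln z₂)/(1 − r)
ln z₀ = (2.48491 − 0.51626×4.53475) / 0.48374 = 0.2972
z₀ = exp(0.2972) = 1.346 m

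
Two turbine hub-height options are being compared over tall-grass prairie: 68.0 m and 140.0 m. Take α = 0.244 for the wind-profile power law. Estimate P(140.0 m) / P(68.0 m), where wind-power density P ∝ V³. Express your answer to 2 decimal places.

Speed ratio: V_B/V_A = (z_B/z_A)^α = (140.0/68.0)^0.244 = (2.0588)^0.244 = 1.19268
Power-density ratio: P_B/P_A = (V_B/V_A)³ = (1.19268)³ = 1.69656

1.70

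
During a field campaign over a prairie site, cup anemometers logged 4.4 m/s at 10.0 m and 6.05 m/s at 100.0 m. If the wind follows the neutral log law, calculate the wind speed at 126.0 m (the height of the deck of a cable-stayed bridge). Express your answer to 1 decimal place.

6.2 m/s

Log law: V ∝ ln(z/z₀). From the pair, with r = V₁/V₂ = 0.72727,
ln z₀ = (ln z₁ − r·ln z₂)/(1 − r) = (2.3026 − 0.72727×4.6052)/0.27273 = -3.8376 → z₀ = 0.02154 m
V₃ = V₁ · ln(z₃/z₀)/ln(z₁/z₀) = 4.4 × 8.6739/6.1402 = 6.2156 m/s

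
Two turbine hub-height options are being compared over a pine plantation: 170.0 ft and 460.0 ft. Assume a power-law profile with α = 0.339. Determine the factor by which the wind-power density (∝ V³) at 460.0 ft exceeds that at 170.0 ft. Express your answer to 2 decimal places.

Speed ratio: V_B/V_A = (z_B/z_A)^α = (460.0/170.0)^0.339 = (2.7059)^0.339 = 1.40137
Power-density ratio: P_B/P_A = (V_B/V_A)³ = (1.40137)³ = 2.75206

2.75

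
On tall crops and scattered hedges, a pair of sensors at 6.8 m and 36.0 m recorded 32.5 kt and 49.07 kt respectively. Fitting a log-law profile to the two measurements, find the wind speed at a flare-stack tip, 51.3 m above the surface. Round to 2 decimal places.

Log law: V ∝ ln(z/z₀). From the pair, with r = V₁/V₂ = 0.66232,
ln z₀ = (ln z₁ − r·ln z₂)/(1 − r) = (1.9169 − 0.66232×3.5835)/0.33768 = -1.3519 → z₀ = 0.2587 m
V₃ = V₁ · ln(z₃/z₀)/ln(z₁/z₀) = 32.5 × 5.2896/3.2688 = 52.5913 kt

52.59 kt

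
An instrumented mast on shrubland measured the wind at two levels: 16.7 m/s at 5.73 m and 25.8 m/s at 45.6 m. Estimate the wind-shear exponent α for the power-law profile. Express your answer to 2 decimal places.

α ≈ 0.21

Power law: V₂/V₁ = (z₂/z₁)^α ⇒ α = ln(V₂/V₁) / ln(z₂/z₁)
α = ln(25.8/16.7) / ln(45.6/5.73) = ln(1.5449) / ln(7.9581)
  = 0.43497 / 2.07419 = 0.20970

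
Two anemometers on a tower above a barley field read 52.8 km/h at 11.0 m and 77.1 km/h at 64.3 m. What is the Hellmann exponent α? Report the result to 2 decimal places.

α ≈ 0.21

Power law: V₂/V₁ = (z₂/z₁)^α ⇒ α = ln(V₂/V₁) / ln(z₂/z₁)
α = ln(77.1/52.8) / ln(64.3/11.0) = ln(1.4602) / ln(5.8455)
  = 0.37859 / 1.76566 = 0.21442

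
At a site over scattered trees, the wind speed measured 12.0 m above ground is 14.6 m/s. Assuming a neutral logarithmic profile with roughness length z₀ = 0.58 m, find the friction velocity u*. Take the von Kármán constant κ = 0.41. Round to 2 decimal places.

u* ≈ 1.98 m/s

Log law: V(z) = (u*/κ) · ln(z/z₀) ⇒ u* = κ · V / ln(z/z₀)
u* = 0.41 × 14.6 / ln(12.0/0.58) = 0.41 × 14.6 / 3.0296
   = 5.9860 / 3.0296 = 1.9758 m/s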